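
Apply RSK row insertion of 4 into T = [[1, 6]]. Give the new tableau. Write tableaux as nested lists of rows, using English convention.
In row 1, 4 replaces 6 (the leftmost entry greater than 4); 6 is bumped to row 2. 6 starts a new row 2. The new tableau is [[1, 4], [6]].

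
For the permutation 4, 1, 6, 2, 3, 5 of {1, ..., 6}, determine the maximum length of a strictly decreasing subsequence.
2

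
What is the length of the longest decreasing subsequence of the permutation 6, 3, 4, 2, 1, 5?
4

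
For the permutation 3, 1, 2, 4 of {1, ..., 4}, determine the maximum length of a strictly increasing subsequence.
3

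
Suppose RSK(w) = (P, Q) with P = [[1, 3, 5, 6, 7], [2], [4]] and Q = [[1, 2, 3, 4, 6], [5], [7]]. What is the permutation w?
Reverse the RSK construction: for i from n down to 1, find the cell of Q containing i, remove the entry at that cell from P, and reverse-bump it up through P; the value ejected from row 1 is w(i).

Step i=7: Q has 7 at row 3, column 1; remove 4 from row 3 of P and reverse-bump: 4 enters row 2 and ejects 2; 2 enters row 1 and ejects 1. So w(7) = 1. P is now [[2, 3, 5, 6, 7], [4]].
Step i=6: Q has 6 at row 1, column 5; remove that cell from P, ejecting 7. So w(6) = 7. P is now [[2, 3, 5, 6], [4]].
Step i=5: Q has 5 at row 2, column 1; remove 4 from row 2 of P and reverse-bump: 4 enters row 1 and ejects 3. So w(5) = 3. P is now [[2, 4, 5, 6]].
Step i=4: Q has 4 at row 1, column 4; remove that cell from P, ejecting 6. So w(4) = 6. P is now [[2, 4, 5]].
Step i=3: Q has 3 at row 1, column 3; remove that cell from P, ejecting 5. So w(3) = 5. P is now [[2, 4]].
Step i=2: Q has 2 at row 1, column 2; remove that cell from P, ejecting 4. So w(2) = 4. P is now [[2]].
Step i=1: Q has 1 at row 1, column 1; remove that cell from P, ejecting 2. So w(1) = 2. P is now [].

So w = 2 4 5 6 3 7 1.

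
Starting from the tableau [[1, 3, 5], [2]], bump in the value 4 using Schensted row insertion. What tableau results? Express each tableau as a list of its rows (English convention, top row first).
[[1, 3, 4], [2, 5]]

In row 1, 4 replaces 5 (the leftmost entry greater than 4); 5 is bumped to row 2. 5 is appended to row 2. The new tableau is [[1, 3, 4], [2, 5]].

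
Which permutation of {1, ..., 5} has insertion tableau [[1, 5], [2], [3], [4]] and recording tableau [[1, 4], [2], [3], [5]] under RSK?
Reverse the RSK construction: for i from n down to 1, find the cell of Q containing i, remove the entry at that cell from P, and reverse-bump it up through P; the value ejected from row 1 is w(i).

Step i=5: Q has 5 at row 4, column 1; remove 4 from row 4 of P and reverse-bump: 4 enters row 3 and ejects 3; 3 enters row 2 and ejects 2; 2 enters row 1 and ejects 1. So w(5) = 1. P is now [[2, 5], [3], [4]].
Step i=4: Q has 4 at row 1, column 2; remove that cell from P, ejecting 5. So w(4) = 5. P is now [[2], [3], [4]].
Step i=3: Q has 3 at row 3, column 1; remove 4 from row 3 of P and reverse-bump: 4 enters row 2 and ejects 3; 3 enters row 1 and ejects 2. So w(3) = 2. P is now [[3], [4]].
Step i=2: Q has 2 at row 2, column 1; remove 4 from row 2 of P and reverse-bump: 4 enters row 1 and ejects 3. So w(2) = 3. P is now [[4]].
Step i=1: Q has 1 at row 1, column 1; remove that cell from P, ejecting 4. So w(1) = 4. P is now [].

So w = 4 3 2 5 1.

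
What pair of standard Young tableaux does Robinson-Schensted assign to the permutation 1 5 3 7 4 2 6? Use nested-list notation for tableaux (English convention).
P = [[1, 2, 4, 6], [3, 7], [5]], Q = [[1, 2, 4, 7], [3, 5], [6]]

Insert each entry of the permutation into P by Schensted row insertion, recording in Q the position of each new cell.

After inserting 1: P = [[1]].
After inserting 5: P = [[1, 5]].
After inserting 3: P = [[1, 3], [5]].
After inserting 7: P = [[1, 3, 7], [5]].
After inserting 4: P = [[1, 3, 4], [5, 7]].
After inserting 2: P = [[1, 2, 4], [3, 7], [5]].
After inserting 6: P = [[1, 2, 4, 6], [3, 7], [5]].

So P = [[1, 2, 4, 6], [3, 7], [5]], Q = [[1, 2, 4, 7], [3, 5], [6]].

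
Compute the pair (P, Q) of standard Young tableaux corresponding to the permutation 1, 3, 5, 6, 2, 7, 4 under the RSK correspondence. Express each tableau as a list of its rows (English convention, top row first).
P = [[1, 2, 4, 6, 7], [3, 5]], Q = [[1, 2, 3, 4, 6], [5, 7]]

Insert each entry of the permutation into P by Schensted row insertion, recording in Q the position of each new cell.

Insert 1: appended to row 1. P = [[1]].
Insert 3: appended to row 1. P = [[1, 3]].
Insert 5: appended to row 1. P = [[1, 3, 5]].
Insert 6: appended to row 1. P = [[1, 3, 5, 6]].
Insert 2: 2 bumps 3 from row 1; 3 starts row 2. P = [[1, 2, 5, 6], [3]].
Insert 7: appended to row 1. P = [[1, 2, 5, 6, 7], [3]].
Insert 4: 4 bumps 5 from row 1; 5 appends to row 2. P = [[1, 2, 4, 6, 7], [3, 5]].

So P = [[1, 2, 4, 6, 7], [3, 5]], Q = [[1, 2, 3, 4, 6], [5, 7]].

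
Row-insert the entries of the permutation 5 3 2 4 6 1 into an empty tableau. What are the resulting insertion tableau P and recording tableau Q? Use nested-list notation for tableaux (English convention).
Insert each entry of the permutation into P by Schensted row insertion, recording in Q the position of each new cell.

Insert 5: appended to row 1. P = [[5]], Q = [[1]].
Insert 3: 3 bumps 5 from row 1; 5 starts row 2. P = [[3], [5]], Q = [[1], [2]].
Insert 2: 2 bumps 3 from row 1; 3 bumps 5 from row 2; 5 starts row 3. P = [[2], [3], [5]], Q = [[1], [2], [3]].
Insert 4: appended to row 1. P = [[2, 4], [3], [5]], Q = [[1, 4], [2], [3]].
Insert 6: appended to row 1. P = [[2, 4, 6], [3], [5]], Q = [[1, 4, 5], [2], [3]].
Insert 1: 1 bumps 2 from row 1; 2 bumps 3 from row 2; 3 bumps 5 from row 3; 5 starts row 4. P = [[1, 4, 6], [2], [3], [5]], Q = [[1, 4, 5], [2], [3], [6]].

So P = [[1, 4, 6], [2], [3], [5]], Q = [[1, 4, 5], [2], [3], [6]].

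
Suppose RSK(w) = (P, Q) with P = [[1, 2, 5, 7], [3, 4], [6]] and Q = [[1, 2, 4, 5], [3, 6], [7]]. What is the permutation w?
Reverse RSK: for i = n, n-1, ..., 1, locate i in Q, remove the corresponding corner cell from P, and reverse-bump its entry up through P; the value ejected from row 1 is w(i).

So w = 3 4 1 6 7 5 2.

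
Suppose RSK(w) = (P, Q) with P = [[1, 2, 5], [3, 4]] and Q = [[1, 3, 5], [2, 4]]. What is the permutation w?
3 1 4 2 5

Reverse the RSK construction: for i from n down to 1, find the cell of Q containing i, remove the entry at that cell from P, and reverse-bump it up through P; the value ejected from row 1 is w(i).

Step i=5: Q has 5 at row 1, column 3; remove that cell from P, ejecting 5. So w(5) = 5. P is now [[1, 2], [3, 4]].
Step i=4: Q has 4 at row 2, column 2; remove 4 from row 2 of P and reverse-bump: 4 enters row 1 and ejects 2. So w(4) = 2. P is now [[1, 4], [3]].
Step i=3: Q has 3 at row 1, column 2; remove that cell from P, ejecting 4. So w(3) = 4. P is now [[1], [3]].
Step i=2: Q has 2 at row 2, column 1; remove 3 from row 2 of P and reverse-bump: 3 enters row 1 and ejects 1. So w(2) = 1. P is now [[3]].
Step i=1: Q has 1 at row 1, column 1; remove that cell from P, ejecting 3. So w(1) = 3. P is now [].

So w = 3 1 4 2 5.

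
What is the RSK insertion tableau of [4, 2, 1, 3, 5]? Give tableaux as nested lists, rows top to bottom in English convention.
P = [[1, 3, 5], [2], [4]]

After inserting 4: P = [[4]].
After inserting 2: P = [[2], [4]].
After inserting 1: P = [[1], [2], [4]].
After inserting 3: P = [[1, 3], [2], [4]].
After inserting 5: P = [[1, 3, 5], [2], [4]].

So P = [[1, 3, 5], [2], [4]].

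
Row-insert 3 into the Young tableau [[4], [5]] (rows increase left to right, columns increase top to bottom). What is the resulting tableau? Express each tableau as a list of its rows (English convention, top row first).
[[3], [4], [5]]

In row 1, 3 replaces 4 (the leftmost entry greater than 3); 4 is bumped to row 2. In row 2, 4 replaces 5 (the leftmost entry greater than 4); 5 is bumped to row 3. 5 starts a new row 3. The new tableau is [[3], [4], [5]].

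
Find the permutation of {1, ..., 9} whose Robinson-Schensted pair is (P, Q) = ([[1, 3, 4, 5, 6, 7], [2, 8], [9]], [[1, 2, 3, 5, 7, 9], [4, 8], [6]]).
2 3 9 4 5 1 8 6 7

Reverse the RSK construction: for i from n down to 1, find the cell of Q containing i, remove the entry at that cell from P, and reverse-bump it up through P; the value ejected from row 1 is w(i).

Step i=9: Q has 9 at row 1, column 6; remove that cell from P, ejecting 7. So w(9) = 7. P is now [[1, 3, 4, 5, 6], [2, 8], [9]].
Step i=8: Q has 8 at row 2, column 2; remove 8 from row 2 of P and reverse-bump: 8 enters row 1 and ejects 6. So w(8) = 6. P is now [[1, 3, 4, 5, 8], [2], [9]].
Step i=7: Q has 7 at row 1, column 5; remove that cell from P, ejecting 8. So w(7) = 8. P is now [[1, 3, 4, 5], [2], [9]].
Step i=6: Q has 6 at row 3, column 1; remove 9 from row 3 of P and reverse-bump: 9 enters row 2 and ejects 2; 2 enters row 1 and ejects 1. So w(6) = 1. P is now [[2, 3, 4, 5], [9]].
Step i=5: Q has 5 at row 1, column 4; remove that cell from P, ejecting 5. So w(5) = 5. P is now [[2, 3, 4], [9]].
Step i=4: Q has 4 at row 2, column 1; remove 9 from row 2 of P and reverse-bump: 9 enters row 1 and ejects 4. So w(4) = 4. P is now [[2, 3, 9]].
Step i=3: Q has 3 at row 1, column 3; remove that cell from P, ejecting 9. So w(3) = 9. P is now [[2, 3]].
Step i=2: Q has 2 at row 1, column 2; remove that cell from P, ejecting 3. So w(2) = 3. P is now [[2]].
Step i=1: Q has 1 at row 1, column 1; remove that cell from P, ejecting 2. So w(1) = 2. P is now [].

So w = 2 3 9 4 5 1 8 6 7.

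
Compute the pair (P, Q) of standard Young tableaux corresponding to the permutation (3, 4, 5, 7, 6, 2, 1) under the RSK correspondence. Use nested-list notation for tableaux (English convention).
Insert each entry of the permutation into P by Schensted row insertion, recording in Q the position of each new cell.

Insert 3: appended to row 1. P = [[3]], Q = [[1]].
Insert 4: appended to row 1. P = [[3, 4]], Q = [[1, 2]].
Insert 5: appended to row 1. P = [[3, 4, 5]], Q = [[1, 2, 3]].
Insert 7: appended to row 1. P = [[3, 4, 5, 7]], Q = [[1, 2, 3, 4]].
Insert 6: 6 bumps 7 from row 1; 7 starts row 2. P = [[3, 4, 5, 6], [7]], Q = [[1, 2, 3, 4], [5]].
Insert 2: 2 bumps 3 from row 1; 3 bumps 7 from row 2; 7 starts row 3. P = [[2, 4, 5, 6], [3], [7]], Q = [[1, 2, 3, 4], [5], [6]].
Insert 1: 1 bumps 2 from row 1; 2 bumps 3 from row 2; 3 bumps 7 from row 3; 7 starts row 4. P = [[1, 4, 5, 6], [2], [3], [7]], Q = [[1, 2, 3, 4], [5], [6], [7]].

So P = [[1, 4, 5, 6], [2], [3], [7]], Q = [[1, 2, 3, 4], [5], [6], [7]].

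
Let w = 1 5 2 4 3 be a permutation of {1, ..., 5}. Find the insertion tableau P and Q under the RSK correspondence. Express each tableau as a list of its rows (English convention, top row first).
P = [[1, 2, 3], [4], [5]], Q = [[1, 2, 4], [3], [5]]

Insert each entry of the permutation into P by Schensted row insertion, recording in Q the position of each new cell.

Insert 1: appended to row 1. P = [[1]].
Insert 5: appended to row 1. P = [[1, 5]].
Insert 2: 2 bumps 5 from row 1; 5 starts row 2. P = [[1, 2], [5]].
Insert 4: appended to row 1. P = [[1, 2, 4], [5]].
Insert 3: 3 bumps 4 from row 1; 4 bumps 5 from row 2; 5 starts row 3. P = [[1, 2, 3], [4], [5]].

So P = [[1, 2, 3], [4], [5]], Q = [[1, 2, 4], [3], [5]].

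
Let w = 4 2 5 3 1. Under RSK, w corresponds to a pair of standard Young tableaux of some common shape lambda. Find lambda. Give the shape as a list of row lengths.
RSK row insertion gives P = [[1, 3], [2, 5], [4]], which has shape [2, 2, 1].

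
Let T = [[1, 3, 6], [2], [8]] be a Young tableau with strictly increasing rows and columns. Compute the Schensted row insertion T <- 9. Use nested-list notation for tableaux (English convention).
9 is larger than every entry of row 1, so it is appended to row 1. The new tableau is [[1, 3, 6, 9], [2], [8]].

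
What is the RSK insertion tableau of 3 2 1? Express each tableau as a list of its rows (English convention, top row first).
Insert 3: appended to row 1. P = [[3]].
Insert 2: 2 bumps 3 from row 1; 3 starts row 2. P = [[2], [3]].
Insert 1: 1 bumps 2 from row 1; 2 bumps 3 from row 2; 3 starts row 3. P = [[1], [2], [3]].

So P = [[1], [2], [3]].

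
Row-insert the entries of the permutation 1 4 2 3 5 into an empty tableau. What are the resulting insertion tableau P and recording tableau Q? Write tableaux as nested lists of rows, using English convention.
P = [[1, 2, 3, 5], [4]], Q = [[1, 2, 4, 5], [3]]

Insert each entry of the permutation into P by Schensted row insertion, recording in Q the position of each new cell.

Insert 1: appended to row 1. P = [[1]].
Insert 4: appended to row 1. P = [[1, 4]].
Insert 2: 2 bumps 4 from row 1; 4 starts row 2. P = [[1, 2], [4]].
Insert 3: appended to row 1. P = [[1, 2, 3], [4]].
Insert 5: appended to row 1. P = [[1, 2, 3, 5], [4]].

So P = [[1, 2, 3, 5], [4]], Q = [[1, 2, 4, 5], [3]].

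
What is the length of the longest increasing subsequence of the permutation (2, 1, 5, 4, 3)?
2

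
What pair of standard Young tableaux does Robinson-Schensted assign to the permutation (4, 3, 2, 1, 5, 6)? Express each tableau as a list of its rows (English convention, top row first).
P = [[1, 5, 6], [2], [3], [4]], Q = [[1, 5, 6], [2], [3], [4]]

Insert each entry of the permutation into P by Schensted row insertion, recording in Q the position of each new cell.

Insert 4: appended to row 1. P = [[4]].
Insert 3: 3 bumps 4 from row 1; 4 starts row 2. P = [[3], [4]].
Insert 2: 2 bumps 3 from row 1; 3 bumps 4 from row 2; 4 starts row 3. P = [[2], [3], [4]].
Insert 1: 1 bumps 2 from row 1; 2 bumps 3 from row 2; 3 bumps 4 from row 3; 4 starts row 4. P = [[1], [2], [3], [4]].
Insert 5: appended to row 1. P = [[1, 5], [2], [3], [4]].
Insert 6: appended to row 1. P = [[1, 5, 6], [2], [3], [4]].

So P = [[1, 5, 6], [2], [3], [4]], Q = [[1, 5, 6], [2], [3], [4]].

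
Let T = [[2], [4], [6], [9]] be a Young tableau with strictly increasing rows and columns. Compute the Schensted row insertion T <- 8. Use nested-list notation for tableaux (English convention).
[[2, 8], [4], [6], [9]]

8 is larger than every entry of row 1, so it is appended to row 1. The new tableau is [[2, 8], [4], [6], [9]].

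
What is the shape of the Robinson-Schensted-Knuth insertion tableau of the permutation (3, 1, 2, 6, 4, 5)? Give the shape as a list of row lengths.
[4, 2]

RSK row insertion gives P = [[1, 2, 4, 5], [3, 6]], which has shape [4, 2].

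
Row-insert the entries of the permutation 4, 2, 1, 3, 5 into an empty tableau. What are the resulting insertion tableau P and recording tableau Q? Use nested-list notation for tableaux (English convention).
Insert each entry of the permutation into P by Schensted row insertion, recording in Q the position of each new cell.

Insert 4: appended to row 1. P = [[4]], Q = [[1]].
Insert 2: 2 bumps 4 from row 1; 4 starts row 2. P = [[2], [4]], Q = [[1], [2]].
Insert 1: 1 bumps 2 from row 1; 2 bumps 4 from row 2; 4 starts row 3. P = [[1], [2], [4]], Q = [[1], [2], [3]].
Insert 3: appended to row 1. P = [[1, 3], [2], [4]], Q = [[1, 4], [2], [3]].
Insert 5: appended to row 1. P = [[1, 3, 5], [2], [4]], Q = [[1, 4, 5], [2], [3]].

So P = [[1, 3, 5], [2], [4]], Q = [[1, 4, 5], [2], [3]].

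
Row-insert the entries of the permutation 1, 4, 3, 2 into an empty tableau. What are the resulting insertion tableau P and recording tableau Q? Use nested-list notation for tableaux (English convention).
P = [[1, 2], [3], [4]], Q = [[1, 2], [3], [4]]

Insert each entry of the permutation into P by Schensted row insertion, recording in Q the position of each new cell.

Insert 1: appended to row 1. P = [[1]].
Insert 4: appended to row 1. P = [[1, 4]].
Insert 3: 3 bumps 4 from row 1; 4 starts row 2. P = [[1, 3], [4]].
Insert 2: 2 bumps 3 from row 1; 3 bumps 4 from row 2; 4 starts row 3. P = [[1, 2], [3], [4]].

So P = [[1, 2], [3], [4]], Q = [[1, 2], [3], [4]].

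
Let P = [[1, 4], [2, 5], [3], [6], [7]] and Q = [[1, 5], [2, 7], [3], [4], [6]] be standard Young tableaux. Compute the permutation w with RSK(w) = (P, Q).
Reverse the RSK construction: for i from n down to 1, find the cell of Q containing i, remove the entry at that cell from P, and reverse-bump it up through P; the value ejected from row 1 is w(i).

Step i=7: Q has 7 at row 2, column 2; remove 5 from row 2 of P and reverse-bump: 5 enters row 1 and ejects 4. So w(7) = 4. P is now [[1, 5], [2], [3], [6], [7]].
Step i=6: Q has 6 at row 5, column 1; remove 7 from row 5 of P and reverse-bump: 7 enters row 4 and ejects 6; 6 enters row 3 and ejects 3; 3 enters row 2 and ejects 2; 2 enters row 1 and ejects 1. So w(6) = 1. P is now [[2, 5], [3], [6], [7]].
Step i=5: Q has 5 at row 1, column 2; remove that cell from P, ejecting 5. So w(5) = 5. P is now [[2], [3], [6], [7]].
Step i=4: Q has 4 at row 4, column 1; remove 7 from row 4 of P and reverse-bump: 7 enters row 3 and ejects 6; 6 enters row 2 and ejects 3; 3 enters row 1 and ejects 2. So w(4) = 2. P is now [[3], [6], [7]].
Step i=3: Q has 3 at row 3, column 1; remove 7 from row 3 of P and reverse-bump: 7 enters row 2 and ejects 6; 6 enters row 1 and ejects 3. So w(3) = 3. P is now [[6], [7]].
Step i=2: Q has 2 at row 2, column 1; remove 7 from row 2 of P and reverse-bump: 7 enters row 1 and ejects 6. So w(2) = 6. P is now [[7]].
Step i=1: Q has 1 at row 1, column 1; remove that cell from P, ejecting 7. So w(1) = 7. P is now [].

So w = 7 6 3 2 5 1 4.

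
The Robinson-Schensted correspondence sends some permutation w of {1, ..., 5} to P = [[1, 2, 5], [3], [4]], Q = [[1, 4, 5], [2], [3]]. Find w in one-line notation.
Reverse the RSK construction: for i from n down to 1, find the cell of Q containing i, remove the entry at that cell from P, and reverse-bump it up through P; the value ejected from row 1 is w(i).

Step i=5: Q has 5 at row 1, column 3; remove that cell from P, ejecting 5. So w(5) = 5. P is now [[1, 2], [3], [4]].
Step i=4: Q has 4 at row 1, column 2; remove that cell from P, ejecting 2. So w(4) = 2. P is now [[1], [3], [4]].
Step i=3: Q has 3 at row 3, column 1; remove 4 from row 3 of P and reverse-bump: 4 enters row 2 and ejects 3; 3 enters row 1 and ejects 1. So w(3) = 1. P is now [[3], [4]].
Step i=2: Q has 2 at row 2, column 1; remove 4 from row 2 of P and reverse-bump: 4 enters row 1 and ejects 3. So w(2) = 3. P is now [[4]].
Step i=1: Q has 1 at row 1, column 1; remove that cell from P, ejecting 4. So w(1) = 4. P is now [].

So w = 4 3 1 2 5.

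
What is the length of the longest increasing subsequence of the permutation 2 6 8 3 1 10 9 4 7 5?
4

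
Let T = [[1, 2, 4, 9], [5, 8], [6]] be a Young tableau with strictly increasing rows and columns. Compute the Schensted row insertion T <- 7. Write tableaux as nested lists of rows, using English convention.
In row 1, 7 replaces 9 (the leftmost entry greater than 7); 9 is bumped to row 2. 9 is appended to row 2. The new tableau is [[1, 2, 4, 7], [5, 8, 9], [6]].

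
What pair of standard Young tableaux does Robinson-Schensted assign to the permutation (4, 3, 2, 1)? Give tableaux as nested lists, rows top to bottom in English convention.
Insert each entry of the permutation into P by Schensted row insertion, recording in Q the position of each new cell.

Insert 4: appended to row 1. P = [[4]], Q = [[1]].
Insert 3: 3 bumps 4 from row 1; 4 starts row 2. P = [[3], [4]], Q = [[1], [2]].
Insert 2: 2 bumps 3 from row 1; 3 bumps 4 from row 2; 4 starts row 3. P = [[2], [3], [4]], Q = [[1], [2], [3]].
Insert 1: 1 bumps 2 from row 1; 2 bumps 3 from row 2; 3 bumps 4 from row 3; 4 starts row 4. P = [[1], [2], [3], [4]], Q = [[1], [2], [3], [4]].

So P = [[1], [2], [3], [4]], Q = [[1], [2], [3], [4]].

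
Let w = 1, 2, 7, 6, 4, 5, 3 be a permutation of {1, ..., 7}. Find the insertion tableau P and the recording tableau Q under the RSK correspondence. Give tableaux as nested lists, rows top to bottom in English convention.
P = [[1, 2, 3, 5], [4], [6], [7]], Q = [[1, 2, 3, 6], [4], [5], [7]]

Insert each entry of the permutation into P by Schensted row insertion, recording in Q the position of each new cell.

After inserting 1: P = [[1]].
After inserting 2: P = [[1, 2]].
After inserting 7: P = [[1, 2, 7]].
After inserting 6: P = [[1, 2, 6], [7]].
After inserting 4: P = [[1, 2, 4], [6], [7]].
After inserting 5: P = [[1, 2, 4, 5], [6], [7]].
After inserting 3: P = [[1, 2, 3, 5], [4], [6], [7]].

So P = [[1, 2, 3, 5], [4], [6], [7]], Q = [[1, 2, 3, 6], [4], [5], [7]].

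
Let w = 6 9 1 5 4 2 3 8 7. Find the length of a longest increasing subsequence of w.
4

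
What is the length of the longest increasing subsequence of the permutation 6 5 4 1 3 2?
2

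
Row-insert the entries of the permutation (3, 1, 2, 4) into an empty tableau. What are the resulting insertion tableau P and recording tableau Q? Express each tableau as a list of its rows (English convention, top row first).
Insert each entry of the permutation into P by Schensted row insertion, recording in Q the position of each new cell.

Insert 3: appended to row 1. P = [[3]], Q = [[1]].
Insert 1: 1 bumps 3 from row 1; 3 starts row 2. P = [[1], [3]], Q = [[1], [2]].
Insert 2: appended to row 1. P = [[1, 2], [3]], Q = [[1, 3], [2]].
Insert 4: appended to row 1. P = [[1, 2, 4], [3]], Q = [[1, 3, 4], [2]].

So P = [[1, 2, 4], [3]], Q = [[1, 3, 4], [2]].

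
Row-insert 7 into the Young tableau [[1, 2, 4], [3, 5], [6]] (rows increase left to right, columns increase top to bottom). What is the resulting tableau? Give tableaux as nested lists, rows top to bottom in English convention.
[[1, 2, 4, 7], [3, 5], [6]]

7 is larger than every entry of row 1, so it is appended to row 1. The new tableau is [[1, 2, 4, 7], [3, 5], [6]].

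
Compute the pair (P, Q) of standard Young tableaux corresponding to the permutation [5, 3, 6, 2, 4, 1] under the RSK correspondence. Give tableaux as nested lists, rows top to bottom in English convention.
Insert each entry of the permutation into P by Schensted row insertion, recording in Q the position of each new cell.

Insert 5: appended to row 1. P = [[5]].
Insert 3: 3 bumps 5 from row 1; 5 starts row 2. P = [[3], [5]].
Insert 6: appended to row 1. P = [[3, 6], [5]].
Insert 2: 2 bumps 3 from row 1; 3 bumps 5 from row 2; 5 starts row 3. P = [[2, 6], [3], [5]].
Insert 4: 4 bumps 6 from row 1; 6 appends to row 2. P = [[2, 4], [3, 6], [5]].
Insert 1: 1 bumps 2 from row 1; 2 bumps 3 from row 2; 3 bumps 5 from row 3; 5 starts row 4. P = [[1, 4], [2, 6], [3], [5]].

So P = [[1, 4], [2, 6], [3], [5]], Q = [[1, 3], [2, 5], [4], [6]].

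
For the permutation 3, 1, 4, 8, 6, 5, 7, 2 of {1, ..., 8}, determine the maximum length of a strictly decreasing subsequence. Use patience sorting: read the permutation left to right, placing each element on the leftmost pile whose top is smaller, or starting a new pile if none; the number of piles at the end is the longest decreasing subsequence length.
4

3: new pile. tops = [3]
1: new pile. tops = [3, 1]
4: onto pile 1 (replacing 3). tops = [4, 1]
8: onto pile 1 (replacing 4). tops = [8, 1]
6: onto pile 2 (replacing 1). tops = [8, 6]
5: new pile. tops = [8, 6, 5]
7: onto pile 2 (replacing 6). tops = [8, 7, 5]
2: new pile. tops = [8, 7, 5, 2]

4 piles, so the longest decreasing subsequence has length 4.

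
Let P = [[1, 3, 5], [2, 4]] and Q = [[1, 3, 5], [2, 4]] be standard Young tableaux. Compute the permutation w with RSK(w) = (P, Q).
2 1 4 3 5

Reverse the RSK construction: for i from n down to 1, find the cell of Q containing i, remove the entry at that cell from P, and reverse-bump it up through P; the value ejected from row 1 is w(i).

Step i=5: Q has 5 at row 1, column 3; remove that cell from P, ejecting 5. So w(5) = 5. P is now [[1, 3], [2, 4]].
Step i=4: Q has 4 at row 2, column 2; remove 4 from row 2 of P and reverse-bump: 4 enters row 1 and ejects 3. So w(4) = 3. P is now [[1, 4], [2]].
Step i=3: Q has 3 at row 1, column 2; remove that cell from P, ejecting 4. So w(3) = 4. P is now [[1], [2]].
Step i=2: Q has 2 at row 2, column 1; remove 2 from row 2 of P and reverse-bump: 2 enters row 1 and ejects 1. So w(2) = 1. P is now [[2]].
Step i=1: Q has 1 at row 1, column 1; remove that cell from P, ejecting 2. So w(1) = 2. P is now [].

So w = 2 1 4 3 5.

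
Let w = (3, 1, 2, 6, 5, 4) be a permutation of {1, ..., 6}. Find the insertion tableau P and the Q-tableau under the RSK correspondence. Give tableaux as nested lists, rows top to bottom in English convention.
Insert each entry of the permutation into P by Schensted row insertion, recording in Q the position of each new cell.

Insert 3: appended to row 1. P = [[3]], Q = [[1]].
Insert 1: 1 bumps 3 from row 1; 3 starts row 2. P = [[1], [3]], Q = [[1], [2]].
Insert 2: appended to row 1. P = [[1, 2], [3]], Q = [[1, 3], [2]].
Insert 6: appended to row 1. P = [[1, 2, 6], [3]], Q = [[1, 3, 4], [2]].
Insert 5: 5 bumps 6 from row 1; 6 appends to row 2. P = [[1, 2, 5], [3, 6]], Q = [[1, 3, 4], [2, 5]].
Insert 4: 4 bumps 5 from row 1; 5 bumps 6 from row 2; 6 starts row 3. P = [[1, 2, 4], [3, 5], [6]], Q = [[1, 3, 4], [2, 5], [6]].

So P = [[1, 2, 4], [3, 5], [6]], Q = [[1, 3, 4], [2, 5], [6]].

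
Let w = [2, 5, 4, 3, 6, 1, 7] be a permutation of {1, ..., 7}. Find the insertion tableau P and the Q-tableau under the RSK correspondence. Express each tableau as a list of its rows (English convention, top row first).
P = [[1, 3, 6, 7], [2], [4], [5]], Q = [[1, 2, 5, 7], [3], [4], [6]]

Insert each entry of the permutation into P by Schensted row insertion, recording in Q the position of each new cell.

Insert 2: appended to row 1. P = [[2]], Q = [[1]].
Insert 5: appended to row 1. P = [[2, 5]], Q = [[1, 2]].
Insert 4: 4 bumps 5 from row 1; 5 starts row 2. P = [[2, 4], [5]], Q = [[1, 2], [3]].
Insert 3: 3 bumps 4 from row 1; 4 bumps 5 from row 2; 5 starts row 3. P = [[2, 3], [4], [5]], Q = [[1, 2], [3], [4]].
Insert 6: appended to row 1. P = [[2, 3, 6], [4], [5]], Q = [[1, 2, 5], [3], [4]].
Insert 1: 1 bumps 2 from row 1; 2 bumps 4 from row 2; 4 bumps 5 from row 3; 5 starts row 4. P = [[1, 3, 6], [2], [4], [5]], Q = [[1, 2, 5], [3], [4], [6]].
Insert 7: appended to row 1. P = [[1, 3, 6, 7], [2], [4], [5]], Q = [[1, 2, 5, 7], [3], [4], [6]].

So P = [[1, 3, 6, 7], [2], [4], [5]], Q = [[1, 2, 5, 7], [3], [4], [6]].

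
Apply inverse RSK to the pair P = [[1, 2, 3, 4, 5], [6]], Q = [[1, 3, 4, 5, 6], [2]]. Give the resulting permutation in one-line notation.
6 1 2 3 4 5

Reverse the RSK construction: for i from n down to 1, find the cell of Q containing i, remove the entry at that cell from P, and reverse-bump it up through P; the value ejected from row 1 is w(i).

Step i=6: Q has 6 at row 1, column 5; remove that cell from P, ejecting 5. So w(6) = 5. P is now [[1, 2, 3, 4], [6]].
Step i=5: Q has 5 at row 1, column 4; remove that cell from P, ejecting 4. So w(5) = 4. P is now [[1, 2, 3], [6]].
Step i=4: Q has 4 at row 1, column 3; remove that cell from P, ejecting 3. So w(4) = 3. P is now [[1, 2], [6]].
Step i=3: Q has 3 at row 1, column 2; remove that cell from P, ejecting 2. So w(3) = 2. P is now [[1], [6]].
Step i=2: Q has 2 at row 2, column 1; remove 6 from row 2 of P and reverse-bump: 6 enters row 1 and ejects 1. So w(2) = 1. P is now [[6]].
Step i=1: Q has 1 at row 1, column 1; remove that cell from P, ejecting 6. So w(1) = 6. P is now [].

So w = 6 1 2 3 4 5.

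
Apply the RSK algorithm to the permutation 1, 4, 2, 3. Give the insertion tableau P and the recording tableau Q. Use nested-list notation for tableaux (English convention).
Insert each entry of the permutation into P by Schensted row insertion, recording in Q the position of each new cell.

After inserting 1: P = [[1]].
After inserting 4: P = [[1, 4]].
After inserting 2: P = [[1, 2], [4]].
After inserting 3: P = [[1, 2, 3], [4]].

So P = [[1, 2, 3], [4]], Q = [[1, 2, 4], [3]].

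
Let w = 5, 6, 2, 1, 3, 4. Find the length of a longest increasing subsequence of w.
3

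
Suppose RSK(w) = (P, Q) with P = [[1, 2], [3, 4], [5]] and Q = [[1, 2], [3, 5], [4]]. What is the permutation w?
Reverse the RSK construction: for i from n down to 1, find the cell of Q containing i, remove the entry at that cell from P, and reverse-bump it up through P; the value ejected from row 1 is w(i).

Step i=5: Q has 5 at row 2, column 2; remove 4 from row 2 of P and reverse-bump: 4 enters row 1 and ejects 2. So w(5) = 2. P is now [[1, 4], [3], [5]].
Step i=4: Q has 4 at row 3, column 1; remove 5 from row 3 of P and reverse-bump: 5 enters row 2 and ejects 3; 3 enters row 1 and ejects 1. So w(4) = 1. P is now [[3, 4], [5]].
Step i=3: Q has 3 at row 2, column 1; remove 5 from row 2 of P and reverse-bump: 5 enters row 1 and ejects 4. So w(3) = 4. P is now [[3, 5]].
Step i=2: Q has 2 at row 1, column 2; remove that cell from P, ejecting 5. So w(2) = 5. P is now [[3]].
Step i=1: Q has 1 at row 1, column 1; remove that cell from P, ejecting 3. So w(1) = 3. P is now [].

So w = 3 5 4 1 2.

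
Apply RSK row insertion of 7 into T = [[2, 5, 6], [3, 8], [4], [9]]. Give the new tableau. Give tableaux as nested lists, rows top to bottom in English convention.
7 is larger than every entry of row 1, so it is appended to row 1. The new tableau is [[2, 5, 6, 7], [3, 8], [4], [9]].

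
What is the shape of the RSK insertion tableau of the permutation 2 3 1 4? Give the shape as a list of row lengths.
[3, 1]

Row-insert each entry into an empty tableau.

After inserting 2: P = [[2]].
After inserting 3: P = [[2, 3]].
After inserting 1: P = [[1, 3], [2]].
After inserting 4: P = [[1, 3, 4], [2]].

The final insertion tableau P = [[1, 3, 4], [2]] has shape [3, 1].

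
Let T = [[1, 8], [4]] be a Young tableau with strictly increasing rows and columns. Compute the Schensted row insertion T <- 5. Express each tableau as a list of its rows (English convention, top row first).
[[1, 5], [4, 8]]

In row 1, 5 replaces 8 (the leftmost entry greater than 5); 8 is bumped to row 2. 8 is appended to row 2. The new tableau is [[1, 5], [4, 8]].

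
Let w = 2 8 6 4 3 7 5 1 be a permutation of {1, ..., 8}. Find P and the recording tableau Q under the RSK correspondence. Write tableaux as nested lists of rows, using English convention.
P = [[1, 3, 5], [2, 7], [4], [6], [8]], Q = [[1, 2, 6], [3, 7], [4], [5], [8]]

Insert each entry of the permutation into P by Schensted row insertion, recording in Q the position of each new cell.

Insert 2: appended to row 1. P = [[2]].
Insert 8: appended to row 1. P = [[2, 8]].
Insert 6: 6 bumps 8 from row 1; 8 starts row 2. P = [[2, 6], [8]].
Insert 4: 4 bumps 6 from row 1; 6 bumps 8 from row 2; 8 starts row 3. P = [[2, 4], [6], [8]].
Insert 3: 3 bumps 4 from row 1; 4 bumps 6 from row 2; 6 bumps 8 from row 3; 8 starts row 4. P = [[2, 3], [4], [6], [8]].
Insert 7: appended to row 1. P = [[2, 3, 7], [4], [6], [8]].
Insert 5: 5 bumps 7 from row 1; 7 appends to row 2. P = [[2, 3, 5], [4, 7], [6], [8]].
Insert 1: 1 bumps 2 from row 1; 2 bumps 4 from row 2; 4 bumps 6 from row 3; 6 bumps 8 from row 4; 8 starts row 5. P = [[1, 3, 5], [2, 7], [4], [6], [8]].

So P = [[1, 3, 5], [2, 7], [4], [6], [8]], Q = [[1, 2, 6], [3, 7], [4], [5], [8]].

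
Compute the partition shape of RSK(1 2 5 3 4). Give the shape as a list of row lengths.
Row-insert each entry into an empty tableau.

After inserting 1: P = [[1]].
After inserting 2: P = [[1, 2]].
After inserting 5: P = [[1, 2, 5]].
After inserting 3: P = [[1, 2, 3], [5]].
After inserting 4: P = [[1, 2, 3, 4], [5]].

The final insertion tableau P = [[1, 2, 3, 4], [5]] has shape [4, 1].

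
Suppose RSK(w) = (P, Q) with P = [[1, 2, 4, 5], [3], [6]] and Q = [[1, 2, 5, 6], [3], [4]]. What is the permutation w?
1 6 3 2 4 5

Reverse RSK: for i = n, n-1, ..., 1, locate i in Q, remove the corresponding corner cell from P, and reverse-bump its entry up through P; the value ejected from row 1 is w(i).

So w = 1 6 3 2 4 5.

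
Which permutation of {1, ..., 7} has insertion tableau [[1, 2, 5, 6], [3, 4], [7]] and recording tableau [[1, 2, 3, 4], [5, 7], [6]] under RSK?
Reverse RSK: for i = n, n-1, ..., 1, locate i in Q, remove the corresponding corner cell from P, and reverse-bump its entry up through P; the value ejected from row 1 is w(i).

So w = 3 4 5 7 6 1 2.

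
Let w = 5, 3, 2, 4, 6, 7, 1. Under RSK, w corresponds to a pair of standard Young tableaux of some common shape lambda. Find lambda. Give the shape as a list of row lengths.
[4, 1, 1, 1]

Row-insert each entry into an empty tableau.

After inserting 5: P = [[5]].
After inserting 3: P = [[3], [5]].
After inserting 2: P = [[2], [3], [5]].
After inserting 4: P = [[2, 4], [3], [5]].
After inserting 6: P = [[2, 4, 6], [3], [5]].
After inserting 7: P = [[2, 4, 6, 7], [3], [5]].
After inserting 1: P = [[1, 4, 6, 7], [2], [3], [5]].

The final insertion tableau P = [[1, 4, 6, 7], [2], [3], [5]] has shape [4, 1, 1, 1].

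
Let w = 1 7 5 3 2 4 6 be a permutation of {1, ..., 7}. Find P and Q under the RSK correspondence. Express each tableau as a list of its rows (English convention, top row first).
P = [[1, 2, 4, 6], [3], [5], [7]], Q = [[1, 2, 6, 7], [3], [4], [5]]

Insert each entry of the permutation into P by Schensted row insertion, recording in Q the position of each new cell.

Insert 1: appended to row 1. P = [[1]], Q = [[1]].
Insert 7: appended to row 1. P = [[1, 7]], Q = [[1, 2]].
Insert 5: 5 bumps 7 from row 1; 7 starts row 2. P = [[1, 5], [7]], Q = [[1, 2], [3]].
Insert 3: 3 bumps 5 from row 1; 5 bumps 7 from row 2; 7 starts row 3. P = [[1, 3], [5], [7]], Q = [[1, 2], [3], [4]].
Insert 2: 2 bumps 3 from row 1; 3 bumps 5 from row 2; 5 bumps 7 from row 3; 7 starts row 4. P = [[1, 2], [3], [5], [7]], Q = [[1, 2], [3], [4], [5]].
Insert 4: appended to row 1. P = [[1, 2, 4], [3], [5], [7]], Q = [[1, 2, 6], [3], [4], [5]].
Insert 6: appended to row 1. P = [[1, 2, 4, 6], [3], [5], [7]], Q = [[1, 2, 6, 7], [3], [4], [5]].

So P = [[1, 2, 4, 6], [3], [5], [7]], Q = [[1, 2, 6, 7], [3], [4], [5]].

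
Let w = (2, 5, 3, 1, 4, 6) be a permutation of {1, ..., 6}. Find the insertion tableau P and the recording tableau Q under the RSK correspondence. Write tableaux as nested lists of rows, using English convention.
Insert each entry of the permutation into P by Schensted row insertion, recording in Q the position of each new cell.

Insert 2: appended to row 1. P = [[2]], Q = [[1]].
Insert 5: appended to row 1. P = [[2, 5]], Q = [[1, 2]].
Insert 3: 3 bumps 5 from row 1; 5 starts row 2. P = [[2, 3], [5]], Q = [[1, 2], [3]].
Insert 1: 1 bumps 2 from row 1; 2 bumps 5 from row 2; 5 starts row 3. P = [[1, 3], [2], [5]], Q = [[1, 2], [3], [4]].
Insert 4: appended to row 1. P = [[1, 3, 4], [2], [5]], Q = [[1, 2, 5], [3], [4]].
Insert 6: appended to row 1. P = [[1, 3, 4, 6], [2], [5]], Q = [[1, 2, 5, 6], [3], [4]].

So P = [[1, 3, 4, 6], [2], [5]], Q = [[1, 2, 5, 6], [3], [4]].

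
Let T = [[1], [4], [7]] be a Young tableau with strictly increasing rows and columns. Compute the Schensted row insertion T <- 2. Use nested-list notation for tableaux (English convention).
2 is larger than every entry of row 1, so it is appended to row 1. The new tableau is [[1, 2], [4], [7]].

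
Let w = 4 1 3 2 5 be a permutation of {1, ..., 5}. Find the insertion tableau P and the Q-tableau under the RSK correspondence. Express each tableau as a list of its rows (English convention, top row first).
P = [[1, 2, 5], [3], [4]], Q = [[1, 3, 5], [2], [4]]

Insert each entry of the permutation into P by Schensted row insertion, recording in Q the position of each new cell.

Insert 4: appended to row 1. P = [[4]].
Insert 1: 1 bumps 4 from row 1; 4 starts row 2. P = [[1], [4]].
Insert 3: appended to row 1. P = [[1, 3], [4]].
Insert 2: 2 bumps 3 from row 1; 3 bumps 4 from row 2; 4 starts row 3. P = [[1, 2], [3], [4]].
Insert 5: appended to row 1. P = [[1, 2, 5], [3], [4]].

So P = [[1, 2, 5], [3], [4]], Q = [[1, 3, 5], [2], [4]].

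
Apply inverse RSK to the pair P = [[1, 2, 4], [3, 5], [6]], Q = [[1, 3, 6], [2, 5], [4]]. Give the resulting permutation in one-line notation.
Reverse the RSK construction: for i from n down to 1, find the cell of Q containing i, remove the entry at that cell from P, and reverse-bump it up through P; the value ejected from row 1 is w(i).

Step i=6: Q has 6 at row 1, column 3; remove that cell from P, ejecting 4. So w(6) = 4. P is now [[1, 2], [3, 5], [6]].
Step i=5: Q has 5 at row 2, column 2; remove 5 from row 2 of P and reverse-bump: 5 enters row 1 and ejects 2. So w(5) = 2. P is now [[1, 5], [3], [6]].
Step i=4: Q has 4 at row 3, column 1; remove 6 from row 3 of P and reverse-bump: 6 enters row 2 and ejects 3; 3 enters row 1 and ejects 1. So w(4) = 1. P is now [[3, 5], [6]].
Step i=3: Q has 3 at row 1, column 2; remove that cell from P, ejecting 5. So w(3) = 5. P is now [[3], [6]].
Step i=2: Q has 2 at row 2, column 1; remove 6 from row 2 of P and reverse-bump: 6 enters row 1 and ejects 3. So w(2) = 3. P is now [[6]].
Step i=1: Q has 1 at row 1, column 1; remove that cell from P, ejecting 6. So w(1) = 6. P is now [].

So w = 6 3 5 1 2 4.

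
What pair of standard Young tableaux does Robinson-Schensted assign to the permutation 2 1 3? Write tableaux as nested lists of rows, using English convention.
Insert each entry of the permutation into P by Schensted row insertion, recording in Q the position of each new cell.

After inserting 2: P = [[2]].
After inserting 1: P = [[1], [2]].
After inserting 3: P = [[1, 3], [2]].

So P = [[1, 3], [2]], Q = [[1, 3], [2]].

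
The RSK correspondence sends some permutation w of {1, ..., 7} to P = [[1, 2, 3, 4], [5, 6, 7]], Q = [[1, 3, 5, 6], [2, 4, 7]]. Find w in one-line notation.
5 1 6 2 3 7 4

Reverse the RSK construction: for i from n down to 1, find the cell of Q containing i, remove the entry at that cell from P, and reverse-bump it up through P; the value ejected from row 1 is w(i).

Step i=7: Q has 7 at row 2, column 3; remove 7 from row 2 of P and reverse-bump: 7 enters row 1 and ejects 4. So w(7) = 4. P is now [[1, 2, 3, 7], [5, 6]].
Step i=6: Q has 6 at row 1, column 4; remove that cell from P, ejecting 7. So w(6) = 7. P is now [[1, 2, 3], [5, 6]].
Step i=5: Q has 5 at row 1, column 3; remove that cell from P, ejecting 3. So w(5) = 3. P is now [[1, 2], [5, 6]].
Step i=4: Q has 4 at row 2, column 2; remove 6 from row 2 of P and reverse-bump: 6 enters row 1 and ejects 2. So w(4) = 2. P is now [[1, 6], [5]].
Step i=3: Q has 3 at row 1, column 2; remove that cell from P, ejecting 6. So w(3) = 6. P is now [[1], [5]].
Step i=2: Q has 2 at row 2, column 1; remove 5 from row 2 of P and reverse-bump: 5 enters row 1 and ejects 1. So w(2) = 1. P is now [[5]].
Step i=1: Q has 1 at row 1, column 1; remove that cell from P, ejecting 5. So w(1) = 5. P is now [].

So w = 5 1 6 2 3 7 4.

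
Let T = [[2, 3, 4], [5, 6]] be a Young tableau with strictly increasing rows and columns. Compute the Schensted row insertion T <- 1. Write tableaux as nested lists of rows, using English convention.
[[1, 3, 4], [2, 6], [5]]

In row 1, 1 replaces 2 (the leftmost entry greater than 1); 2 is bumped to row 2. In row 2, 2 replaces 5 (the leftmost entry greater than 2); 5 is bumped to row 3. 5 starts a new row 3. The new tableau is [[1, 3, 4], [2, 6], [5]].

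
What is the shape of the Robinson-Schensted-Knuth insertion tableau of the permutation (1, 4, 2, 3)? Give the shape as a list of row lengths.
Row-insert each entry into an empty tableau.

After inserting 1: P = [[1]].
After inserting 4: P = [[1, 4]].
After inserting 2: P = [[1, 2], [4]].
After inserting 3: P = [[1, 2, 3], [4]].

The final insertion tableau P = [[1, 2, 3], [4]] has shape [3, 1].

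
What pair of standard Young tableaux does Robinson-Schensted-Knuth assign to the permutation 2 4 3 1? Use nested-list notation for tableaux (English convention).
Insert each entry of the permutation into P by Schensted row insertion, recording in Q the position of each new cell.

Insert 2: appended to row 1. P = [[2]], Q = [[1]].
Insert 4: appended to row 1. P = [[2, 4]], Q = [[1, 2]].
Insert 3: 3 bumps 4 from row 1; 4 starts row 2. P = [[2, 3], [4]], Q = [[1, 2], [3]].
Insert 1: 1 bumps 2 from row 1; 2 bumps 4 from row 2; 4 starts row 3. P = [[1, 3], [2], [4]], Q = [[1, 2], [3], [4]].

So P = [[1, 3], [2], [4]], Q = [[1, 2], [3], [4]].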